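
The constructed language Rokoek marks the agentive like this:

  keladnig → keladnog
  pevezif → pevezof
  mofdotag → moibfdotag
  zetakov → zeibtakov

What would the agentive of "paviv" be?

pavov

keladnig and mofdotag both end in -g yet inflect differently (keladnog, moibfdotag), so the final letter is not what conditions the rule; the last vowel is.
"paviv" has last vowel 'i'. The stems whose last vowel is 'i' (keladnig → keladnog, pevezif → pevezof) change the last vowel to 'o'.
So paviv → pavov.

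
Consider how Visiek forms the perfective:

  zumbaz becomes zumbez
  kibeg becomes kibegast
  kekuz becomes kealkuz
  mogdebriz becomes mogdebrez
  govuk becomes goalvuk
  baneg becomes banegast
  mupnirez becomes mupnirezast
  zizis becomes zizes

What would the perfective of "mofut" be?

moalfut

"mofut" has last vowel 'u'. The stems whose last vowel is 'u' (kekuz → kealkuz, govuk → goalvuk) insert -al- after the first vowel.
The other patterns: stems whose last vowel is 'e' add -ast; stems whose last vowel is 'a' or 'i' change the last vowel to 'e'.
So mofut → moalfut.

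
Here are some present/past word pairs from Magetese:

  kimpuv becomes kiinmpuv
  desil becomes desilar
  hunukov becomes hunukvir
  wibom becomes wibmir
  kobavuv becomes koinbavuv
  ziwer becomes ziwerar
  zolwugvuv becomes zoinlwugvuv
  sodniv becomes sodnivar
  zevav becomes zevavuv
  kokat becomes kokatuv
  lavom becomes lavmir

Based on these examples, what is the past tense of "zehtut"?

hunukov and kobavuv both end in -v yet inflect differently (hunukvir, koinbavuv), so the final letter is not what conditions the rule; the last vowel is.
"zehtut" has last vowel 'u'. The stems whose last vowel is 'u' (kobavuv → koinbavuv, kimpuv → kiinmpuv, zolwugvuv → zoinlwugvuv) insert -in- after the first vowel.
So zehtut → zeinhtut.

zeinhtut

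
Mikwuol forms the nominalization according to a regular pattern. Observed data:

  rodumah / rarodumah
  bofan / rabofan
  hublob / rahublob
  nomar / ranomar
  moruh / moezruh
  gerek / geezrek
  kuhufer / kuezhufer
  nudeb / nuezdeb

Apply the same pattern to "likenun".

liezkenun

"likenun" has last vowel 'u'. The one such stem in the data (moruh → moezruh) inserts -ez- after the first vowel (as do gerek, kuhufer), so the same rule applies.
The other pattern: stems whose last vowel is 'a' or 'o' add the prefix ra-.
So likenun → liezkenun.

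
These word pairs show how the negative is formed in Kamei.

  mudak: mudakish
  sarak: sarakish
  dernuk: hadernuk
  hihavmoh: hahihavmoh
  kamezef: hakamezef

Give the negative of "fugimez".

"fugimez" has last vowel 'e'. The one such stem in the data (kamezef → hakamezef) adds the prefix ha-, so the same rule applies.
So fugimez → hafugimez.

hafugimez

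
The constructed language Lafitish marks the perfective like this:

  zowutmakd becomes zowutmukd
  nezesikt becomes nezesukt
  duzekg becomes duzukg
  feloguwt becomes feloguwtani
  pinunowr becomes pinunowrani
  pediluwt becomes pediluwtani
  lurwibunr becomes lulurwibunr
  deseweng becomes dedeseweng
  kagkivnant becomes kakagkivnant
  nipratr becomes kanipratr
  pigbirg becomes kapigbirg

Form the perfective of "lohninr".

lolohninr

nezesikt and feloguwt both end in -t yet inflect differently (nezesukt, feloguwtani), so the final letter is not what conditions the rule; the second-to-last letter is.
"lohninr" has second-to-last letter 'n'. The stems whose second-to-last letter is 'n' (lurwibunr → lulurwibunr, deseweng → dedeseweng, kagkivnant → kakagkivnant) repeat the first consonant+vowel as a prefix.
The other patterns: stems whose second-to-last letter is 'k' change the last vowel to 'u'; stems whose second-to-last letter is 'w' add -ani; stems whose second-to-last letter is 'r' or 't' add the prefix ka-.
So lohninr → lolohninr.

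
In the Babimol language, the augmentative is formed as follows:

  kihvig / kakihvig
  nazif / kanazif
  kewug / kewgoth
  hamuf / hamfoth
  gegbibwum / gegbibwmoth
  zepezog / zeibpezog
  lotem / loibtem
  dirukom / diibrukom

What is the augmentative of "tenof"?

teibnof

kihvig and kewug both end in -g yet inflect differently (kakihvig, kewgoth), so the final letter is not what conditions the rule; the last vowel is.
"tenof" has last vowel 'o'. The stems whose last vowel is 'o' (zepezog → zeibpezog, dirukom → diibrukom) insert -ib- after the first vowel.
So tenof → teibnof.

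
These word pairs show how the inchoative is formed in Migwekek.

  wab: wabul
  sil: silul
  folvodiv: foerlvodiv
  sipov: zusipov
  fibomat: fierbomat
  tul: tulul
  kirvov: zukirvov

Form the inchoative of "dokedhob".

doerkedhob

sipov and folvodiv both end in -v yet inflect differently (zusipov, foerlvodiv), so the final letter is not what conditions the rule; the number of vowels is.
"dokedhob" has 3 vowels. The stems with 3 vowels (fibomat → fierbomat, folvodiv → foerlvodiv) insert -er- after the first vowel.
The other patterns: stems with 1 vowel add -ul; stems with 2 vowels add the prefix zu-.
So dokedhob → doerkedhob.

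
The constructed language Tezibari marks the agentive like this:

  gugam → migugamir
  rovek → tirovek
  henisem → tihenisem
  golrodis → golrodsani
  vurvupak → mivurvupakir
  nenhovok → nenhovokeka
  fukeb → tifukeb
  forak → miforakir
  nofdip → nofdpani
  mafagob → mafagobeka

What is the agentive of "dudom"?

dudomeka

vurvupak and rovek both end in -k yet inflect differently (mivurvupakir, tirovek), so the final letter is not what conditions the rule; the last vowel is.
"dudom" has last vowel 'o'. The stems whose last vowel is 'o' (nenhovok → nenhovokeka, mafagob → mafagobeka) add -eka.
The other patterns: stems whose last vowel is 'a' add mi- … -ir around the stem; stems whose last vowel is 'e' add the prefix ti-; stems whose last vowel is 'i' delete the last vowel and add -ani.
So dudom → dudomeka.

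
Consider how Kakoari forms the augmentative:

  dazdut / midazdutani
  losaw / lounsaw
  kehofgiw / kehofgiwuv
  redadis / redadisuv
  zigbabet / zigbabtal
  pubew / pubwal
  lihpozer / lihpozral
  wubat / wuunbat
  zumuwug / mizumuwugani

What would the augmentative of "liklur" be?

miliklurani

zigbabet and wubat both end in -t yet inflect differently (zigbabtal, wuunbat), so the final letter is not what conditions the rule; the last vowel is.
"liklur" has last vowel 'u'. The stems whose last vowel is 'u' (zumuwug → mizumuwugani, dazdut → midazdutani) add mi- … -ani around the stem.
So liklur → miliklurani.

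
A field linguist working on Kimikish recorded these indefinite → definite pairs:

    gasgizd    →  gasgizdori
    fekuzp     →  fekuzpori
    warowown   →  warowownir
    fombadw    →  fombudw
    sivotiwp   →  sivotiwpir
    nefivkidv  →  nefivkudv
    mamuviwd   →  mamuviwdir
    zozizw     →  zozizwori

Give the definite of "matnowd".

matnowdir

mamuviwd and gasgizd both end in -d yet inflect differently (mamuviwdir, gasgizdori), so the final letter is not what conditions the rule; the second-to-last letter is.
"matnowd" has second-to-last letter 'w'. The stems whose second-to-last letter is 'w' (warowown → warowownir, sivotiwp → sivotiwpir, mamuviwd → mamuviwdir) add -ir.
The other patterns: stems whose second-to-last letter is 'd' change the last vowel to 'u'; stems whose second-to-last letter is 'z' add -ori.
So matnowd → matnowdir.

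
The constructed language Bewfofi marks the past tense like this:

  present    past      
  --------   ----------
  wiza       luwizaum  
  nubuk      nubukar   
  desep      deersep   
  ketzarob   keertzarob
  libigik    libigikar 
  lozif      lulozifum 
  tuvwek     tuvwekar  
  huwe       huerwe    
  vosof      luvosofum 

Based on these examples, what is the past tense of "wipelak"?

wipelakar

lozif and libigik both have last vowel 'i' yet inflect differently (lulozifum, libigikar), so the last vowel is not what conditions the rule; the final letter is.
"wipelak" ends in -k. The stems ending in -k (tuvwek → tuvwekar, nubuk → nubukar, libigik → libigikar) add -ar.
The other patterns: stems ending in -a or -f add lu- … -um around the stem; stems ending in -b, -e or -p insert -er- after the first vowel.
So wipelak → wipelakar.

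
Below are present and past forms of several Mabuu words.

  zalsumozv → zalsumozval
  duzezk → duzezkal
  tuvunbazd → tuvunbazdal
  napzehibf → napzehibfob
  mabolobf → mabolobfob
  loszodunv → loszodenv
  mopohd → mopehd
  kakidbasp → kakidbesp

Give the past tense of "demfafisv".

demfafesv

zalsumozv and loszodunv both end in -v yet inflect differently (zalsumozval, loszodenv), so the final letter is not what conditions the rule; the second-to-last letter is.
"demfafisv" has second-to-last letter 's'. The one such stem in the data (kakidbasp → kakidbesp) changes the last vowel to 'e' (as do loszodunv, mopohd), so the same rule applies.
The other patterns: stems whose second-to-last letter is 'z' add -al; stems whose second-to-last letter is 'b' add -ob.
So demfafisv → demfafesv.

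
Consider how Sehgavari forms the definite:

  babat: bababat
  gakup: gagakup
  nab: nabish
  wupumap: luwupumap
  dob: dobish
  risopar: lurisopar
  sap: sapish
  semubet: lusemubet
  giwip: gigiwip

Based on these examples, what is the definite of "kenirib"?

lukenirib

"kenirib" has 3 vowels. The stems with 3 vowels (semubet → lusemubet, risopar → lurisopar, wupumap → luwupumap) add the prefix lu-.
So kenirib → lukenirib.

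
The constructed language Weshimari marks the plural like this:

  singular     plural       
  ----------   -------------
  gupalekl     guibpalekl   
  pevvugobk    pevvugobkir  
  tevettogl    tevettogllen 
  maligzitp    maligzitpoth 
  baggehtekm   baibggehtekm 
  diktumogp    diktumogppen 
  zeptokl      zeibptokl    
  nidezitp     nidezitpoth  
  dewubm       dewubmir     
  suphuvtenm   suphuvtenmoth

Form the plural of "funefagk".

funefagkken

tevettogl and zeptokl both end in -l yet inflect differently (tevettogllen, zeibptokl), so the final letter is not what conditions the rule; the second-to-last letter is.
"funefagk" has second-to-last letter 'g'. The stems whose second-to-last letter is 'g' (tevettogl → tevettogllen, diktumogp → diktumogppen) double the final consonant and add -en.
The other patterns: stems whose second-to-last letter is 'b' add -ir; stems whose second-to-last letter is 'k' insert -ib- after the first vowel; stems whose second-to-last letter is 'n' or 't' add -oth.
So funefagk → funefagkken.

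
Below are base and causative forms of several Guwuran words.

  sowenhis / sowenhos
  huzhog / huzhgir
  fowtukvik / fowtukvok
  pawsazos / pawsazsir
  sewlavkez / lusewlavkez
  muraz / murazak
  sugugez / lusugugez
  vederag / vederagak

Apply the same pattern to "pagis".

pagos

huzhog and vederag both end in -g yet inflect differently (huzhgir, vederagak), so the final letter is not what conditions the rule; the last vowel is.
"pagis" has last vowel 'i'. The stems whose last vowel is 'i' (sowenhis → sowenhos, fowtukvik → fowtukvok) change the last vowel to 'o'.
The other patterns: stems whose last vowel is 'o' delete the last vowel and add -ir; stems whose last vowel is 'a' add -ak; stems whose last vowel is 'e' add the prefix lu-.
So pagis → pagos.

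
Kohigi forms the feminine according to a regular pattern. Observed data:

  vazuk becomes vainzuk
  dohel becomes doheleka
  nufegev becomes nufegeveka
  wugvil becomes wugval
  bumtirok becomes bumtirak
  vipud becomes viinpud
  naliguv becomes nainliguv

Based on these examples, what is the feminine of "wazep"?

wazepeka

dohel and wugvil both end in -l yet inflect differently (doheleka, wugval), so the final letter is not what conditions the rule; the last vowel is.
"wazep" has last vowel 'e'. The stems whose last vowel is 'e' (dohel → doheleka, nufegev → nufegeveka) add -eka.
The other patterns: stems whose last vowel is 'i' or 'o' change the last vowel to 'a'; stems whose last vowel is 'u' insert -in- after the first vowel.
So wazep → wazepeka.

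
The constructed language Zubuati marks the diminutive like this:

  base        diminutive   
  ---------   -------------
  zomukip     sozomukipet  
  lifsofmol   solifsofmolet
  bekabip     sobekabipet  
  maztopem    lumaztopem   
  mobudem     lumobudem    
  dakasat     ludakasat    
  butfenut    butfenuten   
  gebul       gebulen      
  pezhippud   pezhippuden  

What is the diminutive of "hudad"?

dakasat and butfenut both end in -t yet inflect differently (ludakasat, butfenuten), so the final letter is not what conditions the rule; the last vowel is.
"hudad" has last vowel 'a'. The one such stem in the data (dakasat → ludakasat) adds the prefix lu-, so the same rule applies.
So hudad → luhudad.

luhudad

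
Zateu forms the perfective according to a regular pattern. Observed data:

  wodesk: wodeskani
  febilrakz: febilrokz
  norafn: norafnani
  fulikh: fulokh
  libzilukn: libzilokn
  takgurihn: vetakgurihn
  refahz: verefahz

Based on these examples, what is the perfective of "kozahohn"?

takgurihn and libzilukn both end in -n yet inflect differently (vetakgurihn, libzilokn), so the final letter is not what conditions the rule; the second-to-last letter is.
"kozahohn" has second-to-last letter 'h'. The stems whose second-to-last letter is 'h' (takgurihn → vetakgurihn, refahz → verefahz) add the prefix ve-.
So kozahohn → vekozahohn.

vekozahohn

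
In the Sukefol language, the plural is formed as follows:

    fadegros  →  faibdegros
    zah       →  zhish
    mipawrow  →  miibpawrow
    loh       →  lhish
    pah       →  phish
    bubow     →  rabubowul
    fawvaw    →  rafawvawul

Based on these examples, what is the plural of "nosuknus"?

fawvaw and mipawrow both end in -w yet inflect differently (rafawvawul, miibpawrow), so the final letter is not what conditions the rule; the number of vowels is.
"nosuknus" has 3 vowels. The stems with 3 vowels (mipawrow → miibpawrow, fadegros → faibdegros) insert -ib- after the first vowel.
So nosuknus → noibsuknus.

noibsuknus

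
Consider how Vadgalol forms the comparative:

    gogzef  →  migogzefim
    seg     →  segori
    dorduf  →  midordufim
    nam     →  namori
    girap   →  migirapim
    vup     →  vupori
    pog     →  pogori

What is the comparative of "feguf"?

girap and vup both end in -p yet inflect differently (migirapim, vupori), so the final letter is not what conditions the rule; the number of vowels is.
"feguf" has 2 vowels. The stems with 2 vowels (gogzef → migogzefim, dorduf → midordufim, girap → migirapim) add mi- … -im around the stem.
So feguf → mifegufim.

mifegufim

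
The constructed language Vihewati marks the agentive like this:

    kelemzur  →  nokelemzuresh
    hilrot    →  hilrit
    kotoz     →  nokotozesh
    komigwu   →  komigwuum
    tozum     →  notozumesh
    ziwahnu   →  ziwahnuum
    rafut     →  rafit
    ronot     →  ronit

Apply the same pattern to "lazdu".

rafut and ziwahnu both have last vowel 'u' yet inflect differently (rafit, ziwahnuum), so the last vowel is not what conditions the rule; the final letter is.
"lazdu" ends in -u. The stems ending in -u (ziwahnu → ziwahnuum, komigwu → komigwuum) add -um.
The other patterns: stems ending in -t change the last vowel to 'i'; stems ending in -m, -r or -z add no- … -esh around the stem.
So lazdu → lazduum.

lazduum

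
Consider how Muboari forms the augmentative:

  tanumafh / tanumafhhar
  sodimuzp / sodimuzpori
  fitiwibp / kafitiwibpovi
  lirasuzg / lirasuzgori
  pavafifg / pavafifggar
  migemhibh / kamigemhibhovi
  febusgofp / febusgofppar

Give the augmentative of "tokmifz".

sodimuzp and febusgofp both end in -p yet inflect differently (sodimuzpori, febusgofppar), so the final letter is not what conditions the rule; the second-to-last letter is.
"tokmifz" has second-to-last letter 'f'. The stems whose second-to-last letter is 'f' (febusgofp → febusgofppar, tanumafh → tanumafhhar, pavafifg → pavafifggar) double the final consonant and add -ar.
The other patterns: stems whose second-to-last letter is 'z' add -ori; stems whose second-to-last letter is 'b' add ka- … -ovi around the stem.
So tokmifz → tokmifzzar.

tokmifzzar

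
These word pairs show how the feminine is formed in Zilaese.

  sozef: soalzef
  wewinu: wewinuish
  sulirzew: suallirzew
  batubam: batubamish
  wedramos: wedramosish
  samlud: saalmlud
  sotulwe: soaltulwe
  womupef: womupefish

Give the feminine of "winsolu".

sozef and womupef both end in -f yet inflect differently (soalzef, womupefish), so the final letter is not what conditions the rule; the first letter is.
"winsolu" begins with w-. The stems beginning with w- (wewinu → wewinuish, womupef → womupefish, wedramos → wedramosish) add -ish.
So winsolu → winsoluish.

winsoluish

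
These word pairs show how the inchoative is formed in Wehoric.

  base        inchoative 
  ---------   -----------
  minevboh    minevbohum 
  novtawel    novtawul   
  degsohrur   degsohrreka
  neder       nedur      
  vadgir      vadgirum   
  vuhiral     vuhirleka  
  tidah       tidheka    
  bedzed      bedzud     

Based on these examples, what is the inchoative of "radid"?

radidum

degsohrur and neder both end in -r yet inflect differently (degsohrreka, nedur), so the final letter is not what conditions the rule; the last vowel is.
"radid" has last vowel 'i'. The one such stem in the data (vadgir → vadgirum) adds -um, so the same rule applies.
The other patterns: stems whose last vowel is 'a' or 'u' delete the last vowel and add -eka; stems whose last vowel is 'e' change the last vowel to 'u'.
So radid → radidum.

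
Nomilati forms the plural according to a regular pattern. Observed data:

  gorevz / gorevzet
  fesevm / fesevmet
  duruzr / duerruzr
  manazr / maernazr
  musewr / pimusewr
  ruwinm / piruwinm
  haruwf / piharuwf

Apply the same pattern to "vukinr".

"vukinr" has second-to-last letter 'n'. The one such stem in the data (ruwinm → piruwinm) adds the prefix pi-, so the same rule applies.
So vukinr → pivukinr.

pivukinr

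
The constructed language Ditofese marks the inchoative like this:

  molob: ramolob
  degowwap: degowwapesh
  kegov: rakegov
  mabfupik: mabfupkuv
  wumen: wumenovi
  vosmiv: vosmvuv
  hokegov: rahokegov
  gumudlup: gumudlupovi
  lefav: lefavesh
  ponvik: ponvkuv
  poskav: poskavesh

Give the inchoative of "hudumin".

vosmiv and lefav both end in -v yet inflect differently (vosmvuv, lefavesh), so the final letter is not what conditions the rule; the last vowel is.
"hudumin" has last vowel 'i'. The stems whose last vowel is 'i' (vosmiv → vosmvuv, ponvik → ponvkuv, mabfupik → mabfupkuv) delete the last vowel and add -uv.
So hudumin → hudumnuv.

hudumnuv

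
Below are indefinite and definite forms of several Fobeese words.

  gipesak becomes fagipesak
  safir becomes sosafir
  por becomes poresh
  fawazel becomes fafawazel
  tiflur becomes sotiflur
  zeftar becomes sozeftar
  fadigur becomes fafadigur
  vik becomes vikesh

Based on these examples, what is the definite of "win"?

winesh

"win" has 1 vowel. The stems with 1 vowel (vik → vikesh, por → poresh) add -esh.
So win → winesh.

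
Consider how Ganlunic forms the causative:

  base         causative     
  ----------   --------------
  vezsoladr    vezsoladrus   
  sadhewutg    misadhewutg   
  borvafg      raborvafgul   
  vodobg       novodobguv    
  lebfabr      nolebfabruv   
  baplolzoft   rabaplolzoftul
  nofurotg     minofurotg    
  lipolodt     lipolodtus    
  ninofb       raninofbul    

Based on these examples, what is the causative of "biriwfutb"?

mibiriwfutb

vodobg and borvafg both end in -g yet inflect differently (novodobguv, raborvafgul), so the final letter is not what conditions the rule; the second-to-last letter is.
"biriwfutb" has second-to-last letter 't'. The stems whose second-to-last letter is 't' (nofurotg → minofurotg, sadhewutg → misadhewutg) add the prefix mi-.
So biriwfutb → mibiriwfutb.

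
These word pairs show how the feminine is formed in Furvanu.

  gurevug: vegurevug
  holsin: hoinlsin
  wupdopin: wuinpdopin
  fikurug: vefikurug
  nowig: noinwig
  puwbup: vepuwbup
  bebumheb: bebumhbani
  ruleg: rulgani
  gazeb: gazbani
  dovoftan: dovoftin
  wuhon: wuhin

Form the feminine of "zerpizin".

zeinrpizin

"zerpizin" has last vowel 'i'. The stems whose last vowel is 'i' (holsin → hoinlsin, nowig → noinwig, wupdopin → wuinpdopin) insert -in- after the first vowel.
So zerpizin → zeinrpizin.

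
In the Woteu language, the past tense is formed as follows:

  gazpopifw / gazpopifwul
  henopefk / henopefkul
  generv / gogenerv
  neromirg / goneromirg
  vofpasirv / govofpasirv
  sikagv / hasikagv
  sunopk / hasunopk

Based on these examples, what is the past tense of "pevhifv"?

generv and sikagv both end in -v yet inflect differently (gogenerv, hasikagv), so the final letter is not what conditions the rule; the second-to-last letter is.
"pevhifv" has second-to-last letter 'f'. The stems whose second-to-last letter is 'f' (gazpopifw → gazpopifwul, henopefk → henopefkul) add -ul.
The other patterns: stems whose second-to-last letter is 'r' add the prefix go-; stems whose second-to-last letter is 'g' or 'p' add the prefix ha-.
So pevhifv → pevhifvul.

pevhifvul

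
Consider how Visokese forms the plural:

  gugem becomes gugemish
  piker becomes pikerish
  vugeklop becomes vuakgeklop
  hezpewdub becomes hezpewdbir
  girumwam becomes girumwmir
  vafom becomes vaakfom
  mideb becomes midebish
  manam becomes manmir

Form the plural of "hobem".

girumwam and vafom both end in -m yet inflect differently (girumwmir, vaakfom), so the final letter is not what conditions the rule; the last vowel is.
"hobem" has last vowel 'e'. The stems whose last vowel is 'e' (mideb → midebish, piker → pikerish, gugem → gugemish) add -ish.
So hobem → hobemish.

hobemish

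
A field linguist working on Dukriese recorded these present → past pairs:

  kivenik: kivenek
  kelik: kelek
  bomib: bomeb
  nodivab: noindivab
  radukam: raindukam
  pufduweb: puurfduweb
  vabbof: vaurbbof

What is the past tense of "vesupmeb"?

veursupmeb

"vesupmeb" has last vowel 'e'. The one such stem in the data (pufduweb → puurfduweb) inserts -ur- after the first vowel (as does vabbof), so the same rule applies.
So vesupmeb → veursupmeb.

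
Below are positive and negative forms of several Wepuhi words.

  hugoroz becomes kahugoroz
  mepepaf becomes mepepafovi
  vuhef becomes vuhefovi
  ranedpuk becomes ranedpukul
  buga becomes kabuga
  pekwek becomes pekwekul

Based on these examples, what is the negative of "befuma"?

kabefuma

pekwek and vuhef both have last vowel 'e' yet inflect differently (pekwekul, vuhefovi), so the last vowel is not what conditions the rule; the final letter is.
"befuma" ends in -a. The one such stem in the data (buga → kabuga) adds the prefix ka-, so the same rule applies.
The other patterns: stems ending in -k add -ul; stems ending in -f add -ovi.
So befuma → kabefuma.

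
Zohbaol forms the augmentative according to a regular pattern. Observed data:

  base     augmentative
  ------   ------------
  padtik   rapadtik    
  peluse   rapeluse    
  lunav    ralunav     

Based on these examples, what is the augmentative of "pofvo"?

rapofvo

Every pair shown (padtik → rapadtik, peluse → rapeluse, lunav → ralunav) follows the same rule: add the prefix ra-.
So pofvo → rapofvo.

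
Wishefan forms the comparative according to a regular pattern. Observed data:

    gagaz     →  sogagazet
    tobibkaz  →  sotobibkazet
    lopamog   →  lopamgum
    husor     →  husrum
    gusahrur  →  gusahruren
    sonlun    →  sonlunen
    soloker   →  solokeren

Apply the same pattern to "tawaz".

sotawazet

husor and gusahrur both end in -r yet inflect differently (husrum, gusahruren), so the final letter is not what conditions the rule; the last vowel is.
"tawaz" has last vowel 'a'. The stems whose last vowel is 'a' (gagaz → sogagazet, tobibkaz → sotobibkazet) add so- … -et around the stem.
So tawaz → sotawazet.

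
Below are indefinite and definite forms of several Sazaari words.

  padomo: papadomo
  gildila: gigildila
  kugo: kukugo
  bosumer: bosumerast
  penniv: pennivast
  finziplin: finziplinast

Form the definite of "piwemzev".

piwemzevast

penniv and padomo both begin with p- yet inflect differently (pennivast, papadomo), so the first letter is not what conditions the rule; whether the stem ends in a vowel or a consonant is.
"piwemzev" ends in a consonant. The stems ending in a consonant (penniv → pennivast, finziplin → finziplinast, bosumer → bosumerast) add -ast.
So piwemzev → piwemzevast.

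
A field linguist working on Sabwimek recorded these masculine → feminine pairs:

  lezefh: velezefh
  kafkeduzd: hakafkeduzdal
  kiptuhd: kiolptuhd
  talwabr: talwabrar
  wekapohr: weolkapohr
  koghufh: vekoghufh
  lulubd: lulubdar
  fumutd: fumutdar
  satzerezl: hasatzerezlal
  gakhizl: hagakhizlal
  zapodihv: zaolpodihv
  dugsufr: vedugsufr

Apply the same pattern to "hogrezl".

dugsufr and wekapohr both end in -r yet inflect differently (vedugsufr, weolkapohr), so the final letter is not what conditions the rule; the second-to-last letter is.
"hogrezl" has second-to-last letter 'z'. The stems whose second-to-last letter is 'z' (gakhizl → hagakhizlal, satzerezl → hasatzerezlal, kafkeduzd → hakafkeduzdal) add ha- … -al around the stem.
The other patterns: stems whose second-to-last letter is 'f' add the prefix ve-; stems whose second-to-last letter is 'h' insert -ol- after the first vowel; stems whose second-to-last letter is 'b' or 't' add -ar.
So hogrezl → hahogrezlal.

hahogrezlal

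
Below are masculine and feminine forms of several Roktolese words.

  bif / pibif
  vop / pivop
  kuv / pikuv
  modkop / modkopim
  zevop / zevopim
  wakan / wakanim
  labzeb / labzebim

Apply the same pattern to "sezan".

vop and modkop both end in -p yet inflect differently (pivop, modkopim), so the final letter is not what conditions the rule; the number of vowels is.
"sezan" has 2 vowels. The stems with 2 vowels (modkop → modkopim, zevop → zevopim, wakan → wakanim) add -im.
So sezan → sezanim.

sezanim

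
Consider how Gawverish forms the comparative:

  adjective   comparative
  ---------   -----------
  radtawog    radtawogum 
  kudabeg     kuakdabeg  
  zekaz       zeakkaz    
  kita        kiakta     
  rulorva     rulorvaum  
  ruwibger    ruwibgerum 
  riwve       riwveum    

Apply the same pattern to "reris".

rerisum

"reris" begins with r-. The stems beginning with r- (radtawog → radtawogum, rulorva → rulorvaum, ruwibger → ruwibgerum) add -um.
The other pattern: stems beginning with k- or z- insert -ak- after the first vowel.
So reris → rerisum.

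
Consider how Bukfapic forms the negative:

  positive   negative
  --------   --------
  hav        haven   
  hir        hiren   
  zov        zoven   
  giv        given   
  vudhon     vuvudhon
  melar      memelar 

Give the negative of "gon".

hir and melar both end in -r yet inflect differently (hiren, memelar), so the final letter is not what conditions the rule; the number of vowels is.
"gon" has 1 vowel. The stems with 1 vowel (hav → haven, hir → hiren, zov → zoven) add -en.
So gon → gonen.

gonen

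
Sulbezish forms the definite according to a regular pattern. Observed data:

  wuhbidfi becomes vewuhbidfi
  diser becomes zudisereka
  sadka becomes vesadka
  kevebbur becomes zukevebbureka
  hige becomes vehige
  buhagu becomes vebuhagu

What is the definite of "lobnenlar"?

diser and hige both have last vowel 'e' yet inflect differently (zudisereka, vehige), so the last vowel is not what conditions the rule; whether the stem ends in a vowel or a consonant is.
"lobnenlar" ends in a consonant. The stems ending in a consonant (kevebbur → zukevebbureka, diser → zudisereka) add zu- … -eka around the stem.
The other pattern: stems ending in a vowel add the prefix ve-.
So lobnenlar → zulobnenlareka.

zulobnenlareka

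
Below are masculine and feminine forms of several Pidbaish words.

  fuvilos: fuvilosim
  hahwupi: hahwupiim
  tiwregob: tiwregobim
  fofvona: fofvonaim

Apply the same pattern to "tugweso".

tugwesoim

Every pair shown (fuvilos → fuvilosim, hahwupi → hahwupiim, tiwregob → tiwregobim, …) follows the same rule: add -im.
So tugweso → tugwesoim.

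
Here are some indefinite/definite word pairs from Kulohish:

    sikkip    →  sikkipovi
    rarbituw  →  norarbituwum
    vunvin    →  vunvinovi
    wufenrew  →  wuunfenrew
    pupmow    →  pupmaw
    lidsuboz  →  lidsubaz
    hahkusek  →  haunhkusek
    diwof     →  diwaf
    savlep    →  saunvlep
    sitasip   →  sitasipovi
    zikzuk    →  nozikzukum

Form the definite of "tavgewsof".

tavgewsaf

"tavgewsof" has last vowel 'o'. The stems whose last vowel is 'o' (lidsuboz → lidsubaz, pupmow → pupmaw, diwof → diwaf) change the last vowel to 'a'.
The other patterns: stems whose last vowel is 'e' insert -un- after the first vowel; stems whose last vowel is 'i' add -ovi; stems whose last vowel is 'u' add no- … -um around the stem.
So tavgewsof → tavgewsaf.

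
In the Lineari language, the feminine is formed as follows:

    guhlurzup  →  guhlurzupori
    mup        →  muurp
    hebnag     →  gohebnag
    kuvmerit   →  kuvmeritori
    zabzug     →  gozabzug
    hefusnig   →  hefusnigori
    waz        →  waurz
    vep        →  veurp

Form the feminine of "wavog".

"wavog" has 2 vowels. The stems with 2 vowels (hebnag → gohebnag, zabzug → gozabzug) add the prefix go-.
So wavog → gowavog.

gowavog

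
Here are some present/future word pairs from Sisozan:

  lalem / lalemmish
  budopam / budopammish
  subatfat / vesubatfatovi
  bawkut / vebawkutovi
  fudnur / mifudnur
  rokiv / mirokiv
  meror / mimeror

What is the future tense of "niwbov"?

budopam and subatfat both have last vowel 'a' yet inflect differently (budopammish, vesubatfatovi), so the last vowel is not what conditions the rule; the final letter is.
"niwbov" ends in -v. The one such stem in the data (rokiv → mirokiv) adds the prefix mi-, so the same rule applies.
The other patterns: stems ending in -m double the final consonant and add -ish; stems ending in -t add ve- … -ovi around the stem.
So niwbov → miniwbov.

miniwbov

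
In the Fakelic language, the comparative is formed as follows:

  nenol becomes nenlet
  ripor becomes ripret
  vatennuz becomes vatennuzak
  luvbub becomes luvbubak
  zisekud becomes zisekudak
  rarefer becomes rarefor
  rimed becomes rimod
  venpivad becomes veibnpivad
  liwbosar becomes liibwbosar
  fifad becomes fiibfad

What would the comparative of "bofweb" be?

bofwob

ripor and rarefer both end in -r yet inflect differently (ripret, rarefor), so the final letter is not what conditions the rule; the last vowel is.
"bofweb" has last vowel 'e'. The stems whose last vowel is 'e' (rarefer → rarefor, rimed → rimod) change the last vowel to 'o'.
So bofweb → bofwob.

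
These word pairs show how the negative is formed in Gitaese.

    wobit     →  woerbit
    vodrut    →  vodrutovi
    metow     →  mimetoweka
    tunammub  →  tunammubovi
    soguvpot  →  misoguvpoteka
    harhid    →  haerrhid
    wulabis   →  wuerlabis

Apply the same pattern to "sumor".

"sumor" has last vowel 'o'. The stems whose last vowel is 'o' (metow → mimetoweka, soguvpot → misoguvpoteka) add mi- … -eka around the stem.
The other patterns: stems whose last vowel is 'u' add -ovi; stems whose last vowel is 'i' insert -er- after the first vowel.
So sumor → misumoreka.

misumoreka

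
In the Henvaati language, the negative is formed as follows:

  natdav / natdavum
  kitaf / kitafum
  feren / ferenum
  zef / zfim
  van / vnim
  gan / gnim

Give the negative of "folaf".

kitaf and zef both end in -f yet inflect differently (kitafum, zfim), so the final letter is not what conditions the rule; the number of vowels is.
"folaf" has 2 vowels. The stems with 2 vowels (natdav → natdavum, kitaf → kitafum, feren → ferenum) add -um.
So folaf → folafum.

folafum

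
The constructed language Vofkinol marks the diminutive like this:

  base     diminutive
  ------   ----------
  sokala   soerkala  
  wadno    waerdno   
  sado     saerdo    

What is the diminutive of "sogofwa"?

Every pair shown (sokala → soerkala, wadno → waerdno, sado → saerdo) follows the same rule: insert -er- after the first vowel.
So sogofwa → soergofwa.

soergofwa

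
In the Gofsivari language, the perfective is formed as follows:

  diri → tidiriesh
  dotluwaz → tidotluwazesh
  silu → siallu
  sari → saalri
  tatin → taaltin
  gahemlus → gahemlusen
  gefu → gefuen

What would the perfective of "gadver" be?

diri and sari both end in -i yet inflect differently (tidiriesh, saalri), so the final letter is not what conditions the rule; the first letter is.
"gadver" begins with g-. The stems beginning with g- (gahemlus → gahemlusen, gefu → gefuen) add -en.
The other patterns: stems beginning with d- add ti- … -esh around the stem; stems beginning with s- or t- insert -al- after the first vowel.
So gadver → gadveren.

gadveren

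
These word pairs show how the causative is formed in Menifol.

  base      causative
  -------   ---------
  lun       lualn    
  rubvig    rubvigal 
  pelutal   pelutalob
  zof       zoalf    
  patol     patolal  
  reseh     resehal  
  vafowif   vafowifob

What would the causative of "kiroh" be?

"kiroh" has 2 vowels. The stems with 2 vowels (reseh → resehal, patol → patolal, rubvig → rubvigal) add -al.
So kiroh → kirohal.

kirohal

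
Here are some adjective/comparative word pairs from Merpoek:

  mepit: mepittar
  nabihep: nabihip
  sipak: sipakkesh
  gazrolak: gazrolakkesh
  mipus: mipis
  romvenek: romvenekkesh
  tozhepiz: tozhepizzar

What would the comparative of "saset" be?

nabihep and romvenek both have last vowel 'e' yet inflect differently (nabihip, romvenekkesh), so the last vowel is not what conditions the rule; the final letter is.
"saset" ends in -t. The one such stem in the data (mepit → mepittar) doubles the final consonant and adds -ar (as does tozhepiz), so the same rule applies.
The other patterns: stems ending in -p or -s change the last vowel to 'i'; stems ending in -k double the final consonant and add -esh.
So saset → sasettar.

sasettar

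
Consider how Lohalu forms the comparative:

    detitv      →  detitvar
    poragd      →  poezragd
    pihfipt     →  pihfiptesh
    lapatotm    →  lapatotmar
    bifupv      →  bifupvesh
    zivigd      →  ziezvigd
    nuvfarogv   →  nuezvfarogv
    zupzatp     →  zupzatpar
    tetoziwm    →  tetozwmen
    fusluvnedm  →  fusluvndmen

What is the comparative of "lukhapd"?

lukhapdesh

nuvfarogv and bifupv both end in -v yet inflect differently (nuezvfarogv, bifupvesh), so the final letter is not what conditions the rule; the second-to-last letter is.
"lukhapd" has second-to-last letter 'p'. The stems whose second-to-last letter is 'p' (bifupv → bifupvesh, pihfipt → pihfiptesh) add -esh.
The other patterns: stems whose second-to-last letter is 'd' or 'w' delete the last vowel and add -en; stems whose second-to-last letter is 'g' insert -ez- after the first vowel; stems whose second-to-last letter is 't' add -ar.
So lukhapd → lukhapdesh.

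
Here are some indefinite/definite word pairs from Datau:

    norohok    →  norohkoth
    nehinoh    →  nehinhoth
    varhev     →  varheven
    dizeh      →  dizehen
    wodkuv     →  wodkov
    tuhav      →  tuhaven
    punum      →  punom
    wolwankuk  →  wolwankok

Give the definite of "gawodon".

gawodnoth

norohok and wolwankuk both end in -k yet inflect differently (norohkoth, wolwankok), so the final letter is not what conditions the rule; the last vowel is.
"gawodon" has last vowel 'o'. The stems whose last vowel is 'o' (norohok → norohkoth, nehinoh → nehinhoth) delete the last vowel and add -oth.
The other patterns: stems whose last vowel is 'u' change the last vowel to 'o'; stems whose last vowel is 'a' or 'e' add -en.
So gawodon → gawodnoth.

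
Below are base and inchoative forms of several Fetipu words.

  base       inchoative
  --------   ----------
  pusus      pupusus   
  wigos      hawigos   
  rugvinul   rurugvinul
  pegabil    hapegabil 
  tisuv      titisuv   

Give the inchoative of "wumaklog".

rugvinul and pegabil both end in -l yet inflect differently (rurugvinul, hapegabil), so the final letter is not what conditions the rule; the last vowel is.
"wumaklog" has last vowel 'o'. The one such stem in the data (wigos → hawigos) adds the prefix ha-, so the same rule applies.
So wumaklog → hawumaklog.

hawumaklog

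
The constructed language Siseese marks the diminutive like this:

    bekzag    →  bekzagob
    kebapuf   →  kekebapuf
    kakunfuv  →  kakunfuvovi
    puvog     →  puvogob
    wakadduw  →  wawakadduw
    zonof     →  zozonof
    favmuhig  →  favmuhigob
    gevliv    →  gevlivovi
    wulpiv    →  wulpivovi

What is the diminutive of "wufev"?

wufevovi

gevliv and favmuhig both have last vowel 'i' yet inflect differently (gevlivovi, favmuhigob), so the last vowel is not what conditions the rule; the final letter is.
"wufev" ends in -v. The stems ending in -v (gevliv → gevlivovi, kakunfuv → kakunfuvovi, wulpiv → wulpivovi) add -ovi.
The other patterns: stems ending in -g add -ob; stems ending in -f or -w repeat the first consonant+vowel as a prefix.
So wufev → wufevovi.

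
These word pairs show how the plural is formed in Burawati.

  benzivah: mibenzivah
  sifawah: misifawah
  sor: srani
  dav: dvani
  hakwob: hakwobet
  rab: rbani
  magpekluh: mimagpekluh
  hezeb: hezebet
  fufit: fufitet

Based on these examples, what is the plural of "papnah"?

rab and hezeb both end in -b yet inflect differently (rbani, hezebet), so the final letter is not what conditions the rule; the number of vowels is.
"papnah" has 2 vowels. The stems with 2 vowels (hezeb → hezebet, fufit → fufitet, hakwob → hakwobet) add -et.
The other patterns: stems with 1 vowel delete the last vowel and add -ani; stems with 3 vowels add the prefix mi-.
So papnah → papnahet.

papnahet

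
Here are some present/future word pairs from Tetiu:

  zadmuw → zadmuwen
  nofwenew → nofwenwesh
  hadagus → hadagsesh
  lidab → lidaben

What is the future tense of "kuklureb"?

zadmuw and nofwenew both end in -w yet inflect differently (zadmuwen, nofwenwesh), so the final letter is not what conditions the rule; the number of vowels is.
"kuklureb" has 3 vowels. The stems with 3 vowels (nofwenew → nofwenwesh, hadagus → hadagsesh) delete the last vowel and add -esh.
The other pattern: stems with 2 vowels add -en.
So kuklureb → kuklurbesh.

kuklurbesh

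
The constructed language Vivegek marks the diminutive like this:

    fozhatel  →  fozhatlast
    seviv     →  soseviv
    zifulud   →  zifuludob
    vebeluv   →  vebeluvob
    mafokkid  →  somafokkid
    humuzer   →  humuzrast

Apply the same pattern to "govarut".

govarutob

zifulud and mafokkid both end in -d yet inflect differently (zifuludob, somafokkid), so the final letter is not what conditions the rule; the last vowel is.
"govarut" has last vowel 'u'. The stems whose last vowel is 'u' (zifulud → zifuludob, vebeluv → vebeluvob) add -ob.
The other patterns: stems whose last vowel is 'e' delete the last vowel and add -ast; stems whose last vowel is 'i' add the prefix so-.
So govarut → govarutob.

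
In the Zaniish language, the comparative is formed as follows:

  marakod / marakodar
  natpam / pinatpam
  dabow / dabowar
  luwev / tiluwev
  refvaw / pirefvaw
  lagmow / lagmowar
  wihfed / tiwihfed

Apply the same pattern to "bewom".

bewomar

"bewom" has last vowel 'o'. The stems whose last vowel is 'o' (marakod → marakodar, lagmow → lagmowar, dabow → dabowar) add -ar.
The other patterns: stems whose last vowel is 'a' add the prefix pi-; stems whose last vowel is 'e' add the prefix ti-.
So bewom → bewomar.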